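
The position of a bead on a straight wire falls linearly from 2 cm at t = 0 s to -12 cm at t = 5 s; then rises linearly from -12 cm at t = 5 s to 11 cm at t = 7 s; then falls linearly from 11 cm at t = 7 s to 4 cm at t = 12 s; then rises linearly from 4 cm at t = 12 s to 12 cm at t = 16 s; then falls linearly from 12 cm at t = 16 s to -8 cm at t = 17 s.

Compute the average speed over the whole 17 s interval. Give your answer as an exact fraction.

72/17 cm/s

Average speed = (total path length)/(elapsed time); on a piecewise-linear x-t graph the path length is Σ|Δx|.
0–5 s: |Δx| = |-12 − 2| = 14 cm
5–7 s: |Δx| = |11 − -12| = 23 cm
7–12 s: |Δx| = |4 − 11| = 7 cm
12–16 s: |Δx| = |12 − 4| = 8 cm
16–17 s: |Δx| = |-8 − 12| = 20 cm
Total path = 72 cm; average speed = 72/17 = 72/17 cm/s.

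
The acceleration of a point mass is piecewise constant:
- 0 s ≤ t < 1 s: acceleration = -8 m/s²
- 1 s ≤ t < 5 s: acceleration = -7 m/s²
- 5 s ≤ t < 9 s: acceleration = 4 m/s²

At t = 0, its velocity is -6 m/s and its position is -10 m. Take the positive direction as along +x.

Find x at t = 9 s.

On each constant-a segment, Δv = aΔt and Δx = v₀Δt + ½aΔt²; chain segment to segment.
0–1 s: v starts -6 m/s; Δx = -6·1 + ½·-8·1² = -10 m; v ends -14 m/s.
1–5 s: v starts -14 m/s; Δx = -14·4 + ½·-7·4² = -112 m; v ends -42 m/s.
5–9 s: v starts -42 m/s; Δx = -42·4 + ½·4·4² = -136 m; v ends -26 m/s.
x(9) = -10 + Σ Δx = -268 m.

-268 m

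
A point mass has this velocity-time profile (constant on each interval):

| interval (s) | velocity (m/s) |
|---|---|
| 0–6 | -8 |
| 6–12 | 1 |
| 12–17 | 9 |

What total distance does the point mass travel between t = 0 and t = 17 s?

Distance (not displacement) is the total path length: add the absolute areas under v-t.
0–6 s: |-8| × 6 = 48 m
6–12 s: |1| × 6 = 6 m
12–17 s: |9| × 5 = 45 m
Total distance = 99 m

99 m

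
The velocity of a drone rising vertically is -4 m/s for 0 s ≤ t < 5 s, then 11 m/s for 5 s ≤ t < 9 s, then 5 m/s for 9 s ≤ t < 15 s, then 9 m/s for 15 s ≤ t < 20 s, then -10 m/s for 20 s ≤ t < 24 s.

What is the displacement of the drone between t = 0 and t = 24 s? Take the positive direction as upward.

Net displacement equals the area under the velocity-time graph (areas below the axis count negative).
0–5 s: -4 × 5 = -20 m
5–9 s: 11 × 4 = 44 m
9–15 s: 5 × 6 = 30 m
15–20 s: 9 × 5 = 45 m
20–24 s: -10 × 4 = -40 m
Net displacement = 59 m

59 m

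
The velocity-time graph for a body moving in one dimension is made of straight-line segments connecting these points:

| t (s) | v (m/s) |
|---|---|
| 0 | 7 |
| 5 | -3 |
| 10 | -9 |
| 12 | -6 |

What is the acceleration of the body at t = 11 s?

1.5 m/s²

Acceleration is the slope of the v-t graph on 10–12 s: (-6 − -9)/(12 − 10) = 1.5 m/s².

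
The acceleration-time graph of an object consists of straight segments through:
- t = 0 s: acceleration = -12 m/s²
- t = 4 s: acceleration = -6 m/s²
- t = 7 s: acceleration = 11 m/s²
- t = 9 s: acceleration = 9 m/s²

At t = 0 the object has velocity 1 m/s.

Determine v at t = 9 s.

-7.5 m/s

Δv equals the area under the a-t graph; then v = v₀ + Δv.
0–4 s: ½(-12 + -6)(4) = -36 m/s
4–7 s: ½(-6 + 11)(3) = 7.5 m/s
7–9 s: ½(11 + 9)(2) = 20 m/s
Δv = -8.5 m/s, so v(9) = 1 + (-8.5) = -7.5 m/s.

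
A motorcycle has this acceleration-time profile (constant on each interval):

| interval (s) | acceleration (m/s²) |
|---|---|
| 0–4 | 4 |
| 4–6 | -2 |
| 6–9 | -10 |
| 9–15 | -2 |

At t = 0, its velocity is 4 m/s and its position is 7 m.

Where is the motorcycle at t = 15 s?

On each constant-a segment, Δv = aΔt and Δx = v₀Δt + ½aΔt²; chain segment to segment.
0–4 s: v starts 4 m/s; Δx = 4·4 + ½·4·4² = 48 m; v ends 20 m/s.
4–6 s: v starts 20 m/s; Δx = 20·2 + ½·-2·2² = 36 m; v ends 16 m/s.
6–9 s: v starts 16 m/s; Δx = 16·3 + ½·-10·3² = 3 m; v ends -14 m/s.
9–15 s: v starts -14 m/s; Δx = -14·6 + ½·-2·6² = -120 m; v ends -26 m/s.
x(15) = 7 + Σ Δx = -26 m.

-26 m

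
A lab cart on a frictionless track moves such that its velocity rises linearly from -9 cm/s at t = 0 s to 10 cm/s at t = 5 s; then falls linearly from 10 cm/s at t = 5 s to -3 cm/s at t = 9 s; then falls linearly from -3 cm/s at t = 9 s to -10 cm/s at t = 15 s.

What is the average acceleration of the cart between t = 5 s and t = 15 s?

Average acceleration = Δv/Δt = (-10 − 10)/(15 − 5) = -2 cm/s².

-2 cm/s²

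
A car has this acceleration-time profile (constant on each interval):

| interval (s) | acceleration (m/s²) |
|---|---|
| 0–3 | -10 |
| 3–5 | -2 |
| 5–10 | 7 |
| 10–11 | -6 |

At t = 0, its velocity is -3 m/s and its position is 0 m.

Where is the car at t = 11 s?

On each constant-a segment, Δv = aΔt and Δx = v₀Δt + ½aΔt²; chain segment to segment.
0–3 s: v starts -3 m/s; Δx = -3·3 + ½·-10·3² = -54 m; v ends -33 m/s.
3–5 s: v starts -33 m/s; Δx = -33·2 + ½·-2·2² = -70 m; v ends -37 m/s.
5–10 s: v starts -37 m/s; Δx = -37·5 + ½·7·5² = -97.5 m; v ends -2 m/s.
10–11 s: v starts -2 m/s; Δx = -2·1 + ½·-6·1² = -5 m; v ends -8 m/s.
x(11) = 0 + Σ Δx = -226.5 m.

-226.5 m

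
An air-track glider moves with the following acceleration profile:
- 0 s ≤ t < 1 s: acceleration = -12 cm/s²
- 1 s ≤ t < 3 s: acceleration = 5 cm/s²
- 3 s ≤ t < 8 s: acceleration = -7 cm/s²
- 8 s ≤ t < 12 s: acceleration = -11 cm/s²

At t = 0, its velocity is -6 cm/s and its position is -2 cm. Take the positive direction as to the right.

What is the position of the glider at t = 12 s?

-427.5 cm

On each constant-a segment, Δv = aΔt and Δx = v₀Δt + ½aΔt²; chain segment to segment.
0–1 s: v starts -6 cm/s; Δx = -6·1 + ½·-12·1² = -12 cm; v ends -18 cm/s.
1–3 s: v starts -18 cm/s; Δx = -18·2 + ½·5·2² = -26 cm; v ends -8 cm/s.
3–8 s: v starts -8 cm/s; Δx = -8·5 + ½·-7·5² = -127.5 cm; v ends -43 cm/s.
8–12 s: v starts -43 cm/s; Δx = -43·4 + ½·-11·4² = -260 cm; v ends -87 cm/s.
x(12) = -2 + Σ Δx = -427.5 cm.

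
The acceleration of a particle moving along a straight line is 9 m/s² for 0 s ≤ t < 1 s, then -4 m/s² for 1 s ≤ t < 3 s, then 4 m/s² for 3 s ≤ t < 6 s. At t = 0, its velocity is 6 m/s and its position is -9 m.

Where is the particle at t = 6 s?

62.5 m

On each constant-a segment, Δv = aΔt and Δx = v₀Δt + ½aΔt²; chain segment to segment.
0–1 s: v starts 6 m/s; Δx = 6·1 + ½·9·1² = 10.5 m; v ends 15 m/s.
1–3 s: v starts 15 m/s; Δx = 15·2 + ½·-4·2² = 22 m; v ends 7 m/s.
3–6 s: v starts 7 m/s; Δx = 7·3 + ½·4·3² = 39 m; v ends 19 m/s.
x(6) = -9 + Σ Δx = 62.5 m.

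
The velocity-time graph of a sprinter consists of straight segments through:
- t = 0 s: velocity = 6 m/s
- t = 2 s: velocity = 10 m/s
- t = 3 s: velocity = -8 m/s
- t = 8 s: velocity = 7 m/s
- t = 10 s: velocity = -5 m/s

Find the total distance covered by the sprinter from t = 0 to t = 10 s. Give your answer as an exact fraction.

410/9 m

Total distance travelled is ∫|v| dt — sum the magnitudes of each area piece.
0–2 s: |½(6 + 10)(2)| = 16 m
2–3 s: v = 0 at t = 23/9 s; triangle areas 25/9 + 16/9 = 41/9 m
3–8 s: v = 0 at t = 17/3 s; triangle areas 32/3 + 49/6 = 113/6 m
8–10 s: v = 0 at t = 55/6 s; triangle areas 49/12 + 25/12 = 37/6 m
Total distance = 410/9 m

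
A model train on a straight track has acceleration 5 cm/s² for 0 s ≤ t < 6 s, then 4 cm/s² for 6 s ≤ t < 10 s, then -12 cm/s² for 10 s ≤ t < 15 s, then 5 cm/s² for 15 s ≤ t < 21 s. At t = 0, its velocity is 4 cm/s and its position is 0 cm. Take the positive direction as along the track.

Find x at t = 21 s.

On each constant-a segment, Δv = aΔt and Δx = v₀Δt + ½aΔt²; chain segment to segment.
0–6 s: v starts 4 cm/s; Δx = 4·6 + ½·5·6² = 114 cm; v ends 34 cm/s.
6–10 s: v starts 34 cm/s; Δx = 34·4 + ½·4·4² = 168 cm; v ends 50 cm/s.
10–15 s: v starts 50 cm/s; Δx = 50·5 + ½·-12·5² = 100 cm; v ends -10 cm/s.
15–21 s: v starts -10 cm/s; Δx = -10·6 + ½·5·6² = 30 cm; v ends 20 cm/s.
x(21) = 0 + Σ Δx = 412 cm.

412 cm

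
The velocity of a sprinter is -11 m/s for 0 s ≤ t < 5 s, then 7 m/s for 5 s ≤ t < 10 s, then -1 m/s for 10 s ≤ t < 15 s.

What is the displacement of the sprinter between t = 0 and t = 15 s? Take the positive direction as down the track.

Net displacement equals the area under the velocity-time graph (areas below the axis count negative).
0–5 s: -11 × 5 = -55 m
5–10 s: 7 × 5 = 35 m
10–15 s: -1 × 5 = -5 m
Net displacement = -25 m

-25 m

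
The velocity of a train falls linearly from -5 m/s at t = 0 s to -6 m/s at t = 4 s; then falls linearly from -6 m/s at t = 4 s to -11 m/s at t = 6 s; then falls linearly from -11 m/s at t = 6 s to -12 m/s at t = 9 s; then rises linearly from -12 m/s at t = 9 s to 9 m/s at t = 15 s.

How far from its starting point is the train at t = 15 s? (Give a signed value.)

-82.5 m

Net displacement equals the area under the velocity-time graph (areas below the axis count negative).
0–4 s: ½(-5 + -6)(4) = -22 m
4–6 s: ½(-6 + -11)(2) = -17 m
6–9 s: ½(-11 + -12)(3) = -34.5 m
9–15 s: ½(-12 + 9)(6) = -9 m
Net displacement = -82.5 m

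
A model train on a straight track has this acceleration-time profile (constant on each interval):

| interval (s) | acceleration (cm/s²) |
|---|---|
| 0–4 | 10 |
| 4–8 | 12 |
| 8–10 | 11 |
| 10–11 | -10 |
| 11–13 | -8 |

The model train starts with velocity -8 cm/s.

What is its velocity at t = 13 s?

Δv equals the area under the a-t graph; then v = v₀ + Δv.
0–4 s: 10 × 4 = 40 cm/s
4–8 s: 12 × 4 = 48 cm/s
8–10 s: 11 × 2 = 22 cm/s
10–11 s: -10 × 1 = -10 cm/s
11–13 s: -8 × 2 = -16 cm/s
Δv = 84 cm/s, so v(13) = -8 + (84) = 76 cm/s.

76 cm/s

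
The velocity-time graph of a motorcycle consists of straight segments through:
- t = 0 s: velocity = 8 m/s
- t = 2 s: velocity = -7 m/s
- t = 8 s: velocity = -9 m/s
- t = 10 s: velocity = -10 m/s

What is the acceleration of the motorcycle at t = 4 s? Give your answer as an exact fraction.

-1/3 m/s²

Acceleration is the slope of the v-t graph on 2–8 s: (-9 − -7)/(8 − 2) = -1/3 m/s².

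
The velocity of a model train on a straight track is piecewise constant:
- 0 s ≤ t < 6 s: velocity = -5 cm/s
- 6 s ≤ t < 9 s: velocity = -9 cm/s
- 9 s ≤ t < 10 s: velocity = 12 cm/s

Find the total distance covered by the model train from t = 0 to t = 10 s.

69 cm

Total distance travelled is ∫|v| dt — sum the magnitudes of each area piece.
0–6 s: |-5| × 6 = 30 cm
6–9 s: |-9| × 3 = 27 cm
9–10 s: |12| × 1 = 12 cm
Total distance = 69 cm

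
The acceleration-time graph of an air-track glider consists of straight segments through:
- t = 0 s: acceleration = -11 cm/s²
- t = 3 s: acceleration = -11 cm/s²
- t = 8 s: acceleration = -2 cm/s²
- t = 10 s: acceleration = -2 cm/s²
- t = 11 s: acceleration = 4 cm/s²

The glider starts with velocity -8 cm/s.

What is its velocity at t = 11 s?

Δv equals the area under the a-t graph; then v = v₀ + Δv.
0–3 s: -11 × 3 = -33 cm/s
3–8 s: ½(-11 + -2)(5) = -32.5 cm/s
8–10 s: -2 × 2 = -4 cm/s
10–11 s: ½(-2 + 4)(1) = 1 cm/s
Δv = -68.5 cm/s, so v(11) = -8 + (-68.5) = -76.5 cm/s.

-76.5 cm/s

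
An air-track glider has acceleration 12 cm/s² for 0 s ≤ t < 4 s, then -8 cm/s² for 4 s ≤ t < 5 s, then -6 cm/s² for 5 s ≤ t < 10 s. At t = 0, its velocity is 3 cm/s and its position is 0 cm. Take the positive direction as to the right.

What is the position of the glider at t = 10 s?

295 cm

On each constant-a segment, Δv = aΔt and Δx = v₀Δt + ½aΔt²; chain segment to segment.
0–4 s: v starts 3 cm/s; Δx = 3·4 + ½·12·4² = 108 cm; v ends 51 cm/s.
4–5 s: v starts 51 cm/s; Δx = 51·1 + ½·-8·1² = 47 cm; v ends 43 cm/s.
5–10 s: v starts 43 cm/s; Δx = 43·5 + ½·-6·5² = 140 cm; v ends 13 cm/s.
x(10) = 0 + Σ Δx = 295 cm.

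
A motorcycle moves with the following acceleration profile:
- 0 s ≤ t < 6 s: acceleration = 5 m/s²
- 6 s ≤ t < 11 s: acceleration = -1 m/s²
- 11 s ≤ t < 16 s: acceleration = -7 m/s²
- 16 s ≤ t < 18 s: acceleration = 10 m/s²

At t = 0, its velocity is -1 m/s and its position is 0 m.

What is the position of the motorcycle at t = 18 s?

On each constant-a segment, Δv = aΔt and Δx = v₀Δt + ½aΔt²; chain segment to segment.
0–6 s: v starts -1 m/s; Δx = -1·6 + ½·5·6² = 84 m; v ends 29 m/s.
6–11 s: v starts 29 m/s; Δx = 29·5 + ½·-1·5² = 132.5 m; v ends 24 m/s.
11–16 s: v starts 24 m/s; Δx = 24·5 + ½·-7·5² = 32.5 m; v ends -11 m/s.
16–18 s: v starts -11 m/s; Δx = -11·2 + ½·10·2² = -2 m; v ends 9 m/s.
x(18) = 0 + Σ Δx = 247 m.

247 m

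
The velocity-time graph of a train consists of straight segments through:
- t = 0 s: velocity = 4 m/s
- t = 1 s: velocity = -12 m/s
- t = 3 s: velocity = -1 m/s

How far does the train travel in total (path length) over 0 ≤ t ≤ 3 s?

18 m

Total distance travelled is ∫|v| dt — sum the magnitudes of each area piece.
0–1 s: v = 0 at t = 0.25 s; triangle areas 0.5 + 4.5 = 5 m
1–3 s: |½(-12 + -1)(2)| = 13 m
Total distance = 18 m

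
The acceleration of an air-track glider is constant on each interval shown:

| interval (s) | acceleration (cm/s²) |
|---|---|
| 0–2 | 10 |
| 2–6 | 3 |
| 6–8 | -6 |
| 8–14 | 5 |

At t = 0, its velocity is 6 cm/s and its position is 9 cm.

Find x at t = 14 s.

479 cm

On each constant-a segment, Δv = aΔt and Δx = v₀Δt + ½aΔt²; chain segment to segment.
0–2 s: v starts 6 cm/s; Δx = 6·2 + ½·10·2² = 32 cm; v ends 26 cm/s.
2–6 s: v starts 26 cm/s; Δx = 26·4 + ½·3·4² = 128 cm; v ends 38 cm/s.
6–8 s: v starts 38 cm/s; Δx = 38·2 + ½·-6·2² = 64 cm; v ends 26 cm/s.
8–14 s: v starts 26 cm/s; Δx = 26·6 + ½·5·6² = 246 cm; v ends 56 cm/s.
x(14) = 9 + Σ Δx = 479 cm.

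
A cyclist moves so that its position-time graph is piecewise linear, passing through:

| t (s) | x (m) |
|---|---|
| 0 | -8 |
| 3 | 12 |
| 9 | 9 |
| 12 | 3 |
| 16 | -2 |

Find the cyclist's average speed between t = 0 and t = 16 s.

Average speed = (total path length)/(elapsed time); on a piecewise-linear x-t graph the path length is Σ|Δx|.
0–3 s: |Δx| = |12 − -8| = 20 m
3–9 s: |Δx| = |9 − 12| = 3 m
9–12 s: |Δx| = |3 − 9| = 6 m
12–16 s: |Δx| = |-2 − 3| = 5 m
Total path = 34 m; average speed = 34/16 = 2.125 m/s.

2.125 m/s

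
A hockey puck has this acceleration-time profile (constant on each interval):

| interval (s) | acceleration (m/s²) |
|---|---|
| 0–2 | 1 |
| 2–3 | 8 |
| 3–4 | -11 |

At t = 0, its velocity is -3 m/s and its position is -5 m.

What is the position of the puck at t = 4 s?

On each constant-a segment, Δv = aΔt and Δx = v₀Δt + ½aΔt²; chain segment to segment.
0–2 s: v starts -3 m/s; Δx = -3·2 + ½·1·2² = -4 m; v ends -1 m/s.
2–3 s: v starts -1 m/s; Δx = -1·1 + ½·8·1² = 3 m; v ends 7 m/s.
3–4 s: v starts 7 m/s; Δx = 7·1 + ½·-11·1² = 1.5 m; v ends -4 m/s.
x(4) = -5 + Σ Δx = -4.5 m.

-4.5 m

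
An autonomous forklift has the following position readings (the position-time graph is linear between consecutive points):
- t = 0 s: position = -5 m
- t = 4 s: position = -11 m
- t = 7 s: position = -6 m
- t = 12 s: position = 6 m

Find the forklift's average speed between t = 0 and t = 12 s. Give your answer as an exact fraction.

Average speed = (total path length)/(elapsed time); on a piecewise-linear x-t graph the path length is Σ|Δx|.
0–4 s: |Δx| = |-11 − -5| = 6 m
4–7 s: |Δx| = |-6 − -11| = 5 m
7–12 s: |Δx| = |6 − -6| = 12 m
Total path = 23 m; average speed = 23/12 = 23/12 m/s.

23/12 m/s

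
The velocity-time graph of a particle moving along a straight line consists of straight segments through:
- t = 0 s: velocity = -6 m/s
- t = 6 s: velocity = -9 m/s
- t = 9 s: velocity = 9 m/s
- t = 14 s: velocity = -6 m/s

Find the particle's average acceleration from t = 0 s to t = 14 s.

0 m/s²

Average acceleration = Δv/Δt = (-6 − -6)/(14 − 0) = 0 m/s².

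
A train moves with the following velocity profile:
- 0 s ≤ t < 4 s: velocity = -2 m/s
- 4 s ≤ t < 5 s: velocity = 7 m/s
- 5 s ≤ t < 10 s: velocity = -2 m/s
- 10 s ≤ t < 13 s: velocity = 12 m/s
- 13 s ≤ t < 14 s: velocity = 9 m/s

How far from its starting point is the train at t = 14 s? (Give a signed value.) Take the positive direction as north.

Net displacement equals the area under the velocity-time graph (areas below the axis count negative).
0–4 s: -2 × 4 = -8 m
4–5 s: 7 × 1 = 7 m
5–10 s: -2 × 5 = -10 m
10–13 s: 12 × 3 = 36 m
13–14 s: 9 × 1 = 9 m
Net displacement = 34 m

34 m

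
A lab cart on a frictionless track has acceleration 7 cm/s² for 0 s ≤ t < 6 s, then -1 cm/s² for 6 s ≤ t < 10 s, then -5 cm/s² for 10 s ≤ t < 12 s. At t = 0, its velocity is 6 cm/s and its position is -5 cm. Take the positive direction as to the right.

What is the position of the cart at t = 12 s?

419 cm

On each constant-a segment, Δv = aΔt and Δx = v₀Δt + ½aΔt²; chain segment to segment.
0–6 s: v starts 6 cm/s; Δx = 6·6 + ½·7·6² = 162 cm; v ends 48 cm/s.
6–10 s: v starts 48 cm/s; Δx = 48·4 + ½·-1·4² = 184 cm; v ends 44 cm/s.
10–12 s: v starts 44 cm/s; Δx = 44·2 + ½·-5·2² = 78 cm; v ends 34 cm/s.
x(12) = -5 + Σ Δx = 419 cm.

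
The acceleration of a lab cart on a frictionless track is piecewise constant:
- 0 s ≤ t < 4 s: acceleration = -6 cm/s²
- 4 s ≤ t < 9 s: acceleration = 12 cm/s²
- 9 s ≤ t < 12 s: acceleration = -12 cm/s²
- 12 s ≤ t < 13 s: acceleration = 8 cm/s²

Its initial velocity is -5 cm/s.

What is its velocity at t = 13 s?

Δv equals the area under the a-t graph; then v = v₀ + Δv.
0–4 s: -6 × 4 = -24 cm/s
4–9 s: 12 × 5 = 60 cm/s
9–12 s: -12 × 3 = -36 cm/s
12–13 s: 8 × 1 = 8 cm/s
Δv = 8 cm/s, so v(13) = -5 + (8) = 3 cm/s.

3 cm/s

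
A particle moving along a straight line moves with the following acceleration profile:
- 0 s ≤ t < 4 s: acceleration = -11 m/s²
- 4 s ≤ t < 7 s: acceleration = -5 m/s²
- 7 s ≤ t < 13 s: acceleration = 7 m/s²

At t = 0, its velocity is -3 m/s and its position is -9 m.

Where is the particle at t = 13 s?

On each constant-a segment, Δv = aΔt and Δx = v₀Δt + ½aΔt²; chain segment to segment.
0–4 s: v starts -3 m/s; Δx = -3·4 + ½·-11·4² = -100 m; v ends -47 m/s.
4–7 s: v starts -47 m/s; Δx = -47·3 + ½·-5·3² = -163.5 m; v ends -62 m/s.
7–13 s: v starts -62 m/s; Δx = -62·6 + ½·7·6² = -246 m; v ends -20 m/s.
x(13) = -9 + Σ Δx = -518.5 m.

-518.5 m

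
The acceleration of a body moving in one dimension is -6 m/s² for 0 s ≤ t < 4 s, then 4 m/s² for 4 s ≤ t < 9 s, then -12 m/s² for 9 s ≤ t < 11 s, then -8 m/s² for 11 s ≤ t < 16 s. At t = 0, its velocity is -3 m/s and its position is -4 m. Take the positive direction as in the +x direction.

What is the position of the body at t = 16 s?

On each constant-a segment, Δv = aΔt and Δx = v₀Δt + ½aΔt²; chain segment to segment.
0–4 s: v starts -3 m/s; Δx = -3·4 + ½·-6·4² = -60 m; v ends -27 m/s.
4–9 s: v starts -27 m/s; Δx = -27·5 + ½·4·5² = -85 m; v ends -7 m/s.
9–11 s: v starts -7 m/s; Δx = -7·2 + ½·-12·2² = -38 m; v ends -31 m/s.
11–16 s: v starts -31 m/s; Δx = -31·5 + ½·-8·5² = -255 m; v ends -71 m/s.
x(16) = -4 + Σ Δx = -442 m.

-442 m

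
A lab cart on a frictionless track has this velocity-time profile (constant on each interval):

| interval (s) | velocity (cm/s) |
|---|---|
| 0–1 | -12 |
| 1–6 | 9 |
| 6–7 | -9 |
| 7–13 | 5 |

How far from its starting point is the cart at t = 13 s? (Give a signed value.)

Net displacement equals the area under the velocity-time graph (areas below the axis count negative).
0–1 s: -12 × 1 = -12 cm
1–6 s: 9 × 5 = 45 cm
6–7 s: -9 × 1 = -9 cm
7–13 s: 5 × 6 = 30 cm
Net displacement = 54 cm

54 cm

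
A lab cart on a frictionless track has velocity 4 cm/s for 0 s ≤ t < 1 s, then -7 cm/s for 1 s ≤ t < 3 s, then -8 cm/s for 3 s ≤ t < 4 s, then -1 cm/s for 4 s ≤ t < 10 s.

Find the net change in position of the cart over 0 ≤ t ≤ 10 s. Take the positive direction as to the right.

-24 cm

Net displacement equals the area under the velocity-time graph (areas below the axis count negative).
0–1 s: 4 × 1 = 4 cm
1–3 s: -7 × 2 = -14 cm
3–4 s: -8 × 1 = -8 cm
4–10 s: -1 × 6 = -6 cm
Net displacement = -24 cm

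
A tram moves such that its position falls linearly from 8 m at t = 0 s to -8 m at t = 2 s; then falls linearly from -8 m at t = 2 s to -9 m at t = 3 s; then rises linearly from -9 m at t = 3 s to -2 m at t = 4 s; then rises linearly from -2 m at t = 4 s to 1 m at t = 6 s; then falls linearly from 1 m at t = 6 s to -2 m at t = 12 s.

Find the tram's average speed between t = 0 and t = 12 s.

Average speed = (total path length)/(elapsed time); on a piecewise-linear x-t graph the path length is Σ|Δx|.
0–2 s: |Δx| = |-8 − 8| = 16 m
2–3 s: |Δx| = |-9 − -8| = 1 m
3–4 s: |Δx| = |-2 − -9| = 7 m
4–6 s: |Δx| = |1 − -2| = 3 m
6–12 s: |Δx| = |-2 − 1| = 3 m
Total path = 30 m; average speed = 30/12 = 2.5 m/s.

2.5 m/s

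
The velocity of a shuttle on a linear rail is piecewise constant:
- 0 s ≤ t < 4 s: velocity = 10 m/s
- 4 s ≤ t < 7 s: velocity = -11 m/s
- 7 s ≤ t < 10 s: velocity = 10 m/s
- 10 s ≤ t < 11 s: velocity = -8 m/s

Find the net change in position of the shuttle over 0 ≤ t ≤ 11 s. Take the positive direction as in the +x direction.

Displacement is the signed area under the v-t curve.
0–4 s: 10 × 4 = 40 m
4–7 s: -11 × 3 = -33 m
7–10 s: 10 × 3 = 30 m
10–11 s: -8 × 1 = -8 m
Net displacement = 29 m

29 m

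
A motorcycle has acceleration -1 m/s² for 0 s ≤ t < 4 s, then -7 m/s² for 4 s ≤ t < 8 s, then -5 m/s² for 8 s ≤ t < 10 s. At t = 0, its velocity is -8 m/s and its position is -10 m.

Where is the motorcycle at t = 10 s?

-244 m

On each constant-a segment, Δv = aΔt and Δx = v₀Δt + ½aΔt²; chain segment to segment.
0–4 s: v starts -8 m/s; Δx = -8·4 + ½·-1·4² = -40 m; v ends -12 m/s.
4–8 s: v starts -12 m/s; Δx = -12·4 + ½·-7·4² = -104 m; v ends -40 m/s.
8–10 s: v starts -40 m/s; Δx = -40·2 + ½·-5·2² = -90 m; v ends -50 m/s.
x(10) = -10 + Σ Δx = -244 m.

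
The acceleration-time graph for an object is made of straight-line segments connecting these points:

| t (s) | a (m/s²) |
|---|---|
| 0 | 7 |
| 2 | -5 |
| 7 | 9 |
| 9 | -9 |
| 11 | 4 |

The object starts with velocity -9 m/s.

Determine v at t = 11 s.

Δv equals the area under the a-t graph; then v = v₀ + Δv.
0–2 s: ½(7 + -5)(2) = 2 m/s
2–7 s: ½(-5 + 9)(5) = 10 m/s
7–9 s: ½(9 + -9)(2) = 0 m/s
9–11 s: ½(-9 + 4)(2) = -5 m/s
Δv = 7 m/s, so v(11) = -9 + (7) = -2 m/s.

-2 m/s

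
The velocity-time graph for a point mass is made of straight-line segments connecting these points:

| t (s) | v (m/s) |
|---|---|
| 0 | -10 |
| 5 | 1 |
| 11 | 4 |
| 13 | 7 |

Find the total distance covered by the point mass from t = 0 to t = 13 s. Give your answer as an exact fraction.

1077/22 m

Total distance travelled is ∫|v| dt — sum the magnitudes of each area piece.
0–5 s: v = 0 at t = 50/11 s; triangle areas 250/11 + 5/22 = 505/22 m
5–11 s: |½(1 + 4)(6)| = 15 m
11–13 s: |½(4 + 7)(2)| = 11 m
Total distance = 1077/22 m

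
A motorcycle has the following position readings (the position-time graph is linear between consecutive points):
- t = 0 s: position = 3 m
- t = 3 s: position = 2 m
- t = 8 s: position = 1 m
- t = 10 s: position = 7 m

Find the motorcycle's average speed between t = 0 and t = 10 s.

Average speed = (total path length)/(elapsed time); on a piecewise-linear x-t graph the path length is Σ|Δx|.
0–3 s: |Δx| = |2 − 3| = 1 m
3–8 s: |Δx| = |1 − 2| = 1 m
8–10 s: |Δx| = |7 − 1| = 6 m
Total path = 8 m; average speed = 8/10 = 0.8 m/s.

0.8 m/s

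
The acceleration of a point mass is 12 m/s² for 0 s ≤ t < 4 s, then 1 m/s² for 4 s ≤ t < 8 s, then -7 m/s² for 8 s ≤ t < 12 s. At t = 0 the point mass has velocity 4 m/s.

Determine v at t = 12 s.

Δv equals the area under the a-t graph; then v = v₀ + Δv.
0–4 s: 12 × 4 = 48 m/s
4–8 s: 1 × 4 = 4 m/s
8–12 s: -7 × 4 = -28 m/s
Δv = 24 m/s, so v(12) = 4 + (24) = 28 m/s.

28 m/s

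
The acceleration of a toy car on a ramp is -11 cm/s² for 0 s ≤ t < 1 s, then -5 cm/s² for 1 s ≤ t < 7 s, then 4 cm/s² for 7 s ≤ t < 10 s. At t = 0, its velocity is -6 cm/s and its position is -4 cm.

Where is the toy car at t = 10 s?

-330.5 cm

On each constant-a segment, Δv = aΔt and Δx = v₀Δt + ½aΔt²; chain segment to segment.
0–1 s: v starts -6 cm/s; Δx = -6·1 + ½·-11·1² = -11.5 cm; v ends -17 cm/s.
1–7 s: v starts -17 cm/s; Δx = -17·6 + ½·-5·6² = -192 cm; v ends -47 cm/s.
7–10 s: v starts -47 cm/s; Δx = -47·3 + ½·4·3² = -123 cm; v ends -35 cm/s.
x(10) = -4 + Σ Δx = -330.5 cm.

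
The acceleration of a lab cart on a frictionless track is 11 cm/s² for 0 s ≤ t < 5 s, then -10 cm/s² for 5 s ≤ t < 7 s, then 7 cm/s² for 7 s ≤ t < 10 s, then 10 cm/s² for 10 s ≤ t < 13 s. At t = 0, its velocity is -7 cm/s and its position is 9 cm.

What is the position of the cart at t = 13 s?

On each constant-a segment, Δv = aΔt and Δx = v₀Δt + ½aΔt²; chain segment to segment.
0–5 s: v starts -7 cm/s; Δx = -7·5 + ½·11·5² = 102.5 cm; v ends 48 cm/s.
5–7 s: v starts 48 cm/s; Δx = 48·2 + ½·-10·2² = 76 cm; v ends 28 cm/s.
7–10 s: v starts 28 cm/s; Δx = 28·3 + ½·7·3² = 115.5 cm; v ends 49 cm/s.
10–13 s: v starts 49 cm/s; Δx = 49·3 + ½·10·3² = 192 cm; v ends 79 cm/s.
x(13) = 9 + Σ Δx = 495 cm.

495 cm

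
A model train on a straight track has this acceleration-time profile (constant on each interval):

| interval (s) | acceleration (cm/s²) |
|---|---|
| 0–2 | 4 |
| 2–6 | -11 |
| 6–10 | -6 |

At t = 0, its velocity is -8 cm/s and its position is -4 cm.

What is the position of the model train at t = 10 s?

On each constant-a segment, Δv = aΔt and Δx = v₀Δt + ½aΔt²; chain segment to segment.
0–2 s: v starts -8 cm/s; Δx = -8·2 + ½·4·2² = -8 cm; v ends 0 cm/s.
2–6 s: v starts 0 cm/s; Δx = 0·4 + ½·-11·4² = -88 cm; v ends -44 cm/s.
6–10 s: v starts -44 cm/s; Δx = -44·4 + ½·-6·4² = -224 cm; v ends -68 cm/s.
x(10) = -4 + Σ Δx = -324 cm.

-324 cm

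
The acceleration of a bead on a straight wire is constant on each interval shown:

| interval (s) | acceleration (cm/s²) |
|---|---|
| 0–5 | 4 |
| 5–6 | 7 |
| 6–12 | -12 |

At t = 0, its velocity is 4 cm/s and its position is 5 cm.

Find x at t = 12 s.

On each constant-a segment, Δv = aΔt and Δx = v₀Δt + ½aΔt²; chain segment to segment.
0–5 s: v starts 4 cm/s; Δx = 4·5 + ½·4·5² = 70 cm; v ends 24 cm/s.
5–6 s: v starts 24 cm/s; Δx = 24·1 + ½·7·1² = 27.5 cm; v ends 31 cm/s.
6–12 s: v starts 31 cm/s; Δx = 31·6 + ½·-12·6² = -30 cm; v ends -41 cm/s.
x(12) = 5 + Σ Δx = 72.5 cm.

72.5 cm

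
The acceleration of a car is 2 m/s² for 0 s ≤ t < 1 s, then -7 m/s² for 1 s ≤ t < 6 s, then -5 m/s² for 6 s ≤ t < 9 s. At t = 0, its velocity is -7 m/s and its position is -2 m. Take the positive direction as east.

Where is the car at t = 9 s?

On each constant-a segment, Δv = aΔt and Δx = v₀Δt + ½aΔt²; chain segment to segment.
0–1 s: v starts -7 m/s; Δx = -7·1 + ½·2·1² = -6 m; v ends -5 m/s.
1–6 s: v starts -5 m/s; Δx = -5·5 + ½·-7·5² = -112.5 m; v ends -40 m/s.
6–9 s: v starts -40 m/s; Δx = -40·3 + ½·-5·3² = -142.5 m; v ends -55 m/s.
x(9) = -2 + Σ Δx = -263 m.

-263 m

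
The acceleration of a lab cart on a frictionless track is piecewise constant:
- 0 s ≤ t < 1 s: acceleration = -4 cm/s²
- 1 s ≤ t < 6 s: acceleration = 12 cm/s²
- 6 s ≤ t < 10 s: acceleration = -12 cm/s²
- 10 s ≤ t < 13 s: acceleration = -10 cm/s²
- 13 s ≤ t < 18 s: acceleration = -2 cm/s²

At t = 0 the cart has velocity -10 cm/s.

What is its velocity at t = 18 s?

Δv equals the area under the a-t graph; then v = v₀ + Δv.
0–1 s: -4 × 1 = -4 cm/s
1–6 s: 12 × 5 = 60 cm/s
6–10 s: -12 × 4 = -48 cm/s
10–13 s: -10 × 3 = -30 cm/s
13–18 s: -2 × 5 = -10 cm/s
Δv = -32 cm/s, so v(18) = -10 + (-32) = -42 cm/s.

-42 cm/s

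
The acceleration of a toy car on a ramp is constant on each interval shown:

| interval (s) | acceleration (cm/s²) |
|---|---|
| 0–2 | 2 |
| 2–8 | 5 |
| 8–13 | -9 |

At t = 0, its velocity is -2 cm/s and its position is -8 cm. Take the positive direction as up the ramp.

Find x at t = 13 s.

141.5 cm

On each constant-a segment, Δv = aΔt and Δx = v₀Δt + ½aΔt²; chain segment to segment.
0–2 s: v starts -2 cm/s; Δx = -2·2 + ½·2·2² = 0 cm; v ends 2 cm/s.
2–8 s: v starts 2 cm/s; Δx = 2·6 + ½·5·6² = 102 cm; v ends 32 cm/s.
8–13 s: v starts 32 cm/s; Δx = 32·5 + ½·-9·5² = 47.5 cm; v ends -13 cm/s.
x(13) = -8 + Σ Δx = 141.5 cm.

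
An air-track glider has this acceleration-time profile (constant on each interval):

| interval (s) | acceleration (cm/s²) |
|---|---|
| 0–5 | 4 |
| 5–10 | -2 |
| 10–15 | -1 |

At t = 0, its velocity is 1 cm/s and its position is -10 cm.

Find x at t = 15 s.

167.5 cm

On each constant-a segment, Δv = aΔt and Δx = v₀Δt + ½aΔt²; chain segment to segment.
0–5 s: v starts 1 cm/s; Δx = 1·5 + ½·4·5² = 55 cm; v ends 21 cm/s.
5–10 s: v starts 21 cm/s; Δx = 21·5 + ½·-2·5² = 80 cm; v ends 11 cm/s.
10–15 s: v starts 11 cm/s; Δx = 11·5 + ½·-1·5² = 42.5 cm; v ends 6 cm/s.
x(15) = -10 + Σ Δx = 167.5 cm.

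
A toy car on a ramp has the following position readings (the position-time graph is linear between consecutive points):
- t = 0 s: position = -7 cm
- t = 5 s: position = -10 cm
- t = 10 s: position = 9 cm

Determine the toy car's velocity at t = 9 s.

3.8 cm/s

Velocity is the slope of the x-t graph on 5–10 s: (9 − -10)/(10 − 5) = 3.8 cm/s.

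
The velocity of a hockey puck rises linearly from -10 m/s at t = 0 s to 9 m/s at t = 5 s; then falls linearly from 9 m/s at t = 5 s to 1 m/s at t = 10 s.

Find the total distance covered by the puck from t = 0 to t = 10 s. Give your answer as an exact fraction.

1855/38 m

Total distance travelled is ∫|v| dt — sum the magnitudes of each area piece.
0–5 s: v = 0 at t = 50/19 s; triangle areas 250/19 + 405/38 = 905/38 m
5–10 s: |½(9 + 1)(5)| = 25 m
Total distance = 1855/38 m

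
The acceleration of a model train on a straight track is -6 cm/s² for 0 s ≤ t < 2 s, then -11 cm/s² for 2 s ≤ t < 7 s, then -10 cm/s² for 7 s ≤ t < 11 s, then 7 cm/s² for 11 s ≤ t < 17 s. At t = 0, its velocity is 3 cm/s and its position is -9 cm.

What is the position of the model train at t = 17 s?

On each constant-a segment, Δv = aΔt and Δx = v₀Δt + ½aΔt²; chain segment to segment.
0–2 s: v starts 3 cm/s; Δx = 3·2 + ½·-6·2² = -6 cm; v ends -9 cm/s.
2–7 s: v starts -9 cm/s; Δx = -9·5 + ½·-11·5² = -182.5 cm; v ends -64 cm/s.
7–11 s: v starts -64 cm/s; Δx = -64·4 + ½·-10·4² = -336 cm; v ends -104 cm/s.
11–17 s: v starts -104 cm/s; Δx = -104·6 + ½·7·6² = -498 cm; v ends -62 cm/s.
x(17) = -9 + Σ Δx = -1031.5 cm.

-1031.5 cm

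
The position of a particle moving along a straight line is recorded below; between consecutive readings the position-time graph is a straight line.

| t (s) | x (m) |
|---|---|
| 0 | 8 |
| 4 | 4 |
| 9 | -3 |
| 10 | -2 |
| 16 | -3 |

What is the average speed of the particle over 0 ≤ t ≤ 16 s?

0.8125 m/s

Average speed = (total path length)/(elapsed time); on a piecewise-linear x-t graph the path length is Σ|Δx|.
0–4 s: |Δx| = |4 − 8| = 4 m
4–9 s: |Δx| = |-3 − 4| = 7 m
9–10 s: |Δx| = |-2 − -3| = 1 m
10–16 s: |Δx| = |-3 − -2| = 1 m
Total path = 13 m; average speed = 13/16 = 0.8125 m/s.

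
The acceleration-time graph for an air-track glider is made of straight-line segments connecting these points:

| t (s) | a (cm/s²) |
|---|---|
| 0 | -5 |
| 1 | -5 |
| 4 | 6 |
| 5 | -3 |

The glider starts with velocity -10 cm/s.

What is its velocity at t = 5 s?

-12 cm/s

Δv equals the area under the a-t graph; then v = v₀ + Δv.
0–1 s: -5 × 1 = -5 cm/s
1–4 s: ½(-5 + 6)(3) = 1.5 cm/s
4–5 s: ½(6 + -3)(1) = 1.5 cm/s
Δv = -2 cm/s, so v(5) = -10 + (-2) = -12 cm/s.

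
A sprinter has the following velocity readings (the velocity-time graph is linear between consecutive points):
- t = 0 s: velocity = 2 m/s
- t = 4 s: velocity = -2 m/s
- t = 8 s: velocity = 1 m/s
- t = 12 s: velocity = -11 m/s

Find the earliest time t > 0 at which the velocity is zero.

t = 2 s

v changes sign on 0–4 s (from 2 to -2); the graph is linear there, so v = 0 at t = 0 + (-2)·(4 − 0)/(-2 − 2) = 2 s.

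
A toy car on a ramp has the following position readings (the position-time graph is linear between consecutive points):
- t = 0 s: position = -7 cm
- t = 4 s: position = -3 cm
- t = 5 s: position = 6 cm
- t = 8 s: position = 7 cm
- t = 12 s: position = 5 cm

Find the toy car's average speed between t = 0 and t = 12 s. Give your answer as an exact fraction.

Average speed = (total path length)/(elapsed time); on a piecewise-linear x-t graph the path length is Σ|Δx|.
0–4 s: |Δx| = |-3 − -7| = 4 cm
4–5 s: |Δx| = |6 − -3| = 9 cm
5–8 s: |Δx| = |7 − 6| = 1 cm
8–12 s: |Δx| = |5 − 7| = 2 cm
Total path = 16 cm; average speed = 16/12 = 4/3 cm/s.

4/3 cm/s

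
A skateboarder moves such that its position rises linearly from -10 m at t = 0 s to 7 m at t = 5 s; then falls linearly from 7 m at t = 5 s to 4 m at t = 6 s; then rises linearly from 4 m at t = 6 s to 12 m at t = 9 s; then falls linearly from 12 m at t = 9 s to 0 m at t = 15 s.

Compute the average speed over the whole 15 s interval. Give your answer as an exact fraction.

8/3 m/s

Average speed = (total path length)/(elapsed time); on a piecewise-linear x-t graph the path length is Σ|Δx|.
0–5 s: |Δx| = |7 − -10| = 17 m
5–6 s: |Δx| = |4 − 7| = 3 m
6–9 s: |Δx| = |12 − 4| = 8 m
9–15 s: |Δx| = |0 − 12| = 12 m
Total path = 40 m; average speed = 40/15 = 8/3 m/s.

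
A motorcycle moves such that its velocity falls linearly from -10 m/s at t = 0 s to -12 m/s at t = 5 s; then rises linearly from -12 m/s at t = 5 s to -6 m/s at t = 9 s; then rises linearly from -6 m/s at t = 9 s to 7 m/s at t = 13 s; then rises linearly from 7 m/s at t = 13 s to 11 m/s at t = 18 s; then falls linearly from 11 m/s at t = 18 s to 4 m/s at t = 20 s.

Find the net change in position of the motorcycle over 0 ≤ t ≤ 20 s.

Net displacement equals the area under the velocity-time graph (areas below the axis count negative).
0–5 s: ½(-10 + -12)(5) = -55 m
5–9 s: ½(-12 + -6)(4) = -36 m
9–13 s: ½(-6 + 7)(4) = 2 m
13–18 s: ½(7 + 11)(5) = 45 m
18–20 s: ½(11 + 4)(2) = 15 m
Net displacement = -29 m

-29 m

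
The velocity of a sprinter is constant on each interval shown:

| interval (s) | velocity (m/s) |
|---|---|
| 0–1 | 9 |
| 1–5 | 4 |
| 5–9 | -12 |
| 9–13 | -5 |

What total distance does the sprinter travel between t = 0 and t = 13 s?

93 m

Distance (not displacement) is the total path length: add the absolute areas under v-t.
0–1 s: |9| × 1 = 9 m
1–5 s: |4| × 4 = 16 m
5–9 s: |-12| × 4 = 48 m
9–13 s: |-5| × 4 = 20 m
Total distance = 93 m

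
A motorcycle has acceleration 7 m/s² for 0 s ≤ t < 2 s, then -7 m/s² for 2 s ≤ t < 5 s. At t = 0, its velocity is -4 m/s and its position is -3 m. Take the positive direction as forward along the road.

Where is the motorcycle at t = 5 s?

1.5 m

On each constant-a segment, Δv = aΔt and Δx = v₀Δt + ½aΔt²; chain segment to segment.
0–2 s: v starts -4 m/s; Δx = -4·2 + ½·7·2² = 6 m; v ends 10 m/s.
2–5 s: v starts 10 m/s; Δx = 10·3 + ½·-7·3² = -1.5 m; v ends -11 m/s.
x(5) = -3 + Σ Δx = 1.5 m.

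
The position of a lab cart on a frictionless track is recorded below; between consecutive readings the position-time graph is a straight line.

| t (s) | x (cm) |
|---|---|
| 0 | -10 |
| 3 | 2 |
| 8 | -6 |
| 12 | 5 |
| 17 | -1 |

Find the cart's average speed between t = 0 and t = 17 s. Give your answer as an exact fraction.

37/17 cm/s

Average speed = (total path length)/(elapsed time); on a piecewise-linear x-t graph the path length is Σ|Δx|.
0–3 s: |Δx| = |2 − -10| = 12 cm
3–8 s: |Δx| = |-6 − 2| = 8 cm
8–12 s: |Δx| = |5 − -6| = 11 cm
12–17 s: |Δx| = |-1 − 5| = 6 cm
Total path = 37 cm; average speed = 37/17 = 37/17 cm/s.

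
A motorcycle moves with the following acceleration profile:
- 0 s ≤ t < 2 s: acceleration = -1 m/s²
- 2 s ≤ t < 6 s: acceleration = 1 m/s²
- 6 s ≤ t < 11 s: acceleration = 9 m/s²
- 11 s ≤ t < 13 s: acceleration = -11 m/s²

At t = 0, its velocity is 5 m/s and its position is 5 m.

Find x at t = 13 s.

262.5 m

On each constant-a segment, Δv = aΔt and Δx = v₀Δt + ½aΔt²; chain segment to segment.
0–2 s: v starts 5 m/s; Δx = 5·2 + ½·-1·2² = 8 m; v ends 3 m/s.
2–6 s: v starts 3 m/s; Δx = 3·4 + ½·1·4² = 20 m; v ends 7 m/s.
6–11 s: v starts 7 m/s; Δx = 7·5 + ½·9·5² = 147.5 m; v ends 52 m/s.
11–13 s: v starts 52 m/s; Δx = 52·2 + ½·-11·2² = 82 m; v ends 30 m/s.
x(13) = 5 + Σ Δx = 262.5 m.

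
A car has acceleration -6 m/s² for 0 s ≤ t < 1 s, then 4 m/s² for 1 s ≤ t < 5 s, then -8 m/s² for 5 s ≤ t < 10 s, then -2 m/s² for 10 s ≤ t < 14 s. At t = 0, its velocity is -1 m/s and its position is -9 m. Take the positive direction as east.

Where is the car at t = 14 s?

-204 m

On each constant-a segment, Δv = aΔt and Δx = v₀Δt + ½aΔt²; chain segment to segment.
0–1 s: v starts -1 m/s; Δx = -1·1 + ½·-6·1² = -4 m; v ends -7 m/s.
1–5 s: v starts -7 m/s; Δx = -7·4 + ½·4·4² = 4 m; v ends 9 m/s.
5–10 s: v starts 9 m/s; Δx = 9·5 + ½·-8·5² = -55 m; v ends -31 m/s.
10–14 s: v starts -31 m/s; Δx = -31·4 + ½·-2·4² = -140 m; v ends -39 m/s.
x(14) = -9 + Σ Δx = -204 m.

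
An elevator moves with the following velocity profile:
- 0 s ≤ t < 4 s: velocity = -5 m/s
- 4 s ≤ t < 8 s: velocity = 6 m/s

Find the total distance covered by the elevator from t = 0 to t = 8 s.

Total distance travelled is ∫|v| dt — sum the magnitudes of each area piece.
0–4 s: |-5| × 4 = 20 m
4–8 s: |6| × 4 = 24 m
Total distance = 44 m

44 m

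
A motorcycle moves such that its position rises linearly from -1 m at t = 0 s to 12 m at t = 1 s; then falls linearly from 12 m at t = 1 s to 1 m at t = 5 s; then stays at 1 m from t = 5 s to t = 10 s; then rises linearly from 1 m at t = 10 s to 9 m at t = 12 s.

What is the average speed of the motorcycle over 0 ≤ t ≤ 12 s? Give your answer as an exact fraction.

Average speed = (total path length)/(elapsed time); on a piecewise-linear x-t graph the path length is Σ|Δx|.
0–1 s: |Δx| = |12 − -1| = 13 m
1–5 s: |Δx| = |1 − 12| = 11 m
5–10 s: |Δx| = |1 − 1| = 0 m
10–12 s: |Δx| = |9 − 1| = 8 m
Total path = 32 m; average speed = 32/12 = 8/3 m/s.

8/3 m/s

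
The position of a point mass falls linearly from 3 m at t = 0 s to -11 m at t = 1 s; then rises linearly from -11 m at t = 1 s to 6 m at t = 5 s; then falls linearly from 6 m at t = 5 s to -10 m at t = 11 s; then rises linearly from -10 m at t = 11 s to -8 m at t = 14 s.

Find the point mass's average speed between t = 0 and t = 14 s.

3.5 m/s

Average speed = (total path length)/(elapsed time); on a piecewise-linear x-t graph the path length is Σ|Δx|.
0–1 s: |Δx| = |-11 − 3| = 14 m
1–5 s: |Δx| = |6 − -11| = 17 m
5–11 s: |Δx| = |-10 − 6| = 16 m
11–14 s: |Δx| = |-8 − -10| = 2 m
Total path = 49 m; average speed = 49/14 = 3.5 m/s.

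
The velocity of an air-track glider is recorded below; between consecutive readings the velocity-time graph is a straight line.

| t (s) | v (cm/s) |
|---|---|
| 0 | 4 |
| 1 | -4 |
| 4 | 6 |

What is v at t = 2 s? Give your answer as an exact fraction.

On 1–4 s the graph is linear from -4 to 6 cm/s: v(2) = -4 + (6 − -4)·(2 − 1)/(4 − 1) = -2/3 cm/s.

-2/3 cm/s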